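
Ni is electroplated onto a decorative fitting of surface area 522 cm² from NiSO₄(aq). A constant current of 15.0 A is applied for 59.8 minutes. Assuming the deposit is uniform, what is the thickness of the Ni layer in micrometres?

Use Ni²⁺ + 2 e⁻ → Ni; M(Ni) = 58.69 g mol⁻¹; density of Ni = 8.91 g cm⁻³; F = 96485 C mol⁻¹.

35.2 μm

Q = I·t = 15.00 × 3588.0 = 53820 C; n(e⁻) = 0.5578 mol.
n(Ni) = n(e⁻)/2 = 0.2789 mol, so m = 0.2789 × 58.69 = 16.37 g.
Volume = m/ρ = 16.37 / 8.91 = 1.837 cm³.
Thickness = V/A = 1.837 / 522 = 0.00352 cm = 35.2 μm.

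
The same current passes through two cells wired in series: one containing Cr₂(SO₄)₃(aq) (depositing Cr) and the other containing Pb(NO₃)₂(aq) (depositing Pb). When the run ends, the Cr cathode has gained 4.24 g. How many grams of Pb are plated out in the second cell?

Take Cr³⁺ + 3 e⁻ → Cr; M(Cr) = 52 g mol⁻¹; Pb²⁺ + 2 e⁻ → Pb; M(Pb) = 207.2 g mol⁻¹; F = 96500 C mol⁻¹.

n(Cr) = 4.24 / 52 = 0.08154 mol.
Since Cr³⁺ + 3 e⁻ → Cr, n(e⁻) passed = 3 × 0.08154 = 0.2446 mol.
Cells in series carry the same charge, so the same 0.2446 mol of electrons passes through cell 2.
Pb²⁺ + 2 e⁻ → Pb, so n(Pb) = 0.2446 / 2 = 0.1223 mol.
m(Pb) = 0.1223 × 207.2 = 25.3 g.

25.3 g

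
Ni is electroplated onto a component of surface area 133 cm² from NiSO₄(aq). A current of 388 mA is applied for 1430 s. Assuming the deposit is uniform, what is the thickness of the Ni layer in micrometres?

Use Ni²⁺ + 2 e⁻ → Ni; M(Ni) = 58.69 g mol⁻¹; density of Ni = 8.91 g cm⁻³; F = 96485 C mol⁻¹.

Q = I·t = 0.3880 × 1430.0 = 554.8 C; n(e⁻) = 0.005751 mol.
n(Ni) = n(e⁻)/2 = 0.002875 mol, so m = 0.002875 × 58.69 = 0.1687 g.
Volume = m/ρ = 0.1687 / 8.91 = 0.01894 cm³.
Thickness = V/A = 0.01894 / 133 = 1.42 × 10⁻⁴ cm = 1.42 μm.

1.42 μm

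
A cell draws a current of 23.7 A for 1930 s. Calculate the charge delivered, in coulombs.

45700 C

Q = I·t = 23.70 A × 1930.0 s = 45700 C.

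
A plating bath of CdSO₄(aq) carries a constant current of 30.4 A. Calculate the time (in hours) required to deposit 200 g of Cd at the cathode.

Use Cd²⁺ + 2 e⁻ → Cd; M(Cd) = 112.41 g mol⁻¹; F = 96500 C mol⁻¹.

3.14 h

n(Cd) = m/M = 200 / 112.41 = 1.779 mol.
Each Cd atom requires 2 electrons, so n(e⁻) = 2 × 1.779 = 3.558 mol.
Q = n(e⁻)·F = 3.558 × 96500 = 343400 C.
t = Q/I = 343400 / 30.40 A = 11300 s = 3.14 h.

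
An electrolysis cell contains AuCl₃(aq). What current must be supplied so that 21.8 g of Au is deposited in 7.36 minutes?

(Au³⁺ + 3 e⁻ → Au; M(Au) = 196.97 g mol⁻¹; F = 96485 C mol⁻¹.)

n(Au) = 21.8 / 196.97 = 0.1107 mol.
n(e⁻) = 3 × 0.1107 = 0.3320 mol.
Q = n(e⁻)·F = 0.3320 × 96485 = 32040 C.
I = Q/t = 32040 / 441.60 s = 72.5 A.

72.5 A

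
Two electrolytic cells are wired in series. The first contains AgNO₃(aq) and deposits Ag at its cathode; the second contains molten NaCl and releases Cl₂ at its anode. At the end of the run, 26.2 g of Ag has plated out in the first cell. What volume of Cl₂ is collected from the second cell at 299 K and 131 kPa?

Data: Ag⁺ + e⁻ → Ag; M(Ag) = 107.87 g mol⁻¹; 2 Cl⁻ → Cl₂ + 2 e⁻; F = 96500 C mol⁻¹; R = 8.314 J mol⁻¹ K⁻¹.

2.30 L

n(Ag) = 26.2 / 107.87 = 0.2429 mol, so n(e⁻) = 1 × 0.2429 = 0.2429 mol.
The cells are in series, so the same 0.2429 mol of electrons passes through the second cell.
2 Cl⁻ → Cl₂ + 2 e⁻ — 2 mol e⁻ per mol Cl₂, so n(Cl₂) = 0.2429/2 = 0.1214 mol.
V = nRT/P = (0.1214 × 8.314 × 299) / (131 × 10³) = 0.00230 m³ = 2.30 L.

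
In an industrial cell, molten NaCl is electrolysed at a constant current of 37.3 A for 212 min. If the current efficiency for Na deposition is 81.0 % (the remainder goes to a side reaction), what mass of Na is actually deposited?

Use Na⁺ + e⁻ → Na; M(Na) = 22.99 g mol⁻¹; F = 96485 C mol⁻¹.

91.6 g

Q = I·t = 37.30 × 12720 = 474500 C.
n(e⁻) = 474500/96485 = 4.917 mol; theoretically n(Na) = 4.917/1 = 4.917 mol, m_theo = 113.1 g.
At 81.0 % efficiency, m_actual = 0.810 × 113.1 = 91.6 g.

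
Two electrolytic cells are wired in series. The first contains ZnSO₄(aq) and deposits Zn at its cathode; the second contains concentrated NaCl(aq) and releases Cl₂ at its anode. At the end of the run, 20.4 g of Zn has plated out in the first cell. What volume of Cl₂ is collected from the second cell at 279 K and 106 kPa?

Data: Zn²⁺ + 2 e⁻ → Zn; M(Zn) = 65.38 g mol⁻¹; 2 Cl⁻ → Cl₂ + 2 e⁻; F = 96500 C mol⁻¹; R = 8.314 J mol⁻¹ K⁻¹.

n(Zn) = 20.4 / 65.38 = 0.3120 mol, so n(e⁻) = 2 × 0.3120 = 0.6240 mol.
The cells are in series, so the same 0.6240 mol of electrons passes through the second cell.
2 Cl⁻ → Cl₂ + 2 e⁻ — 2 mol e⁻ per mol Cl₂, so n(Cl₂) = 0.6240/2 = 0.3120 mol.
V = nRT/P = (0.3120 × 8.314 × 279) / (106 × 10³) = 0.00683 m³ = 6.83 L.

6.83 L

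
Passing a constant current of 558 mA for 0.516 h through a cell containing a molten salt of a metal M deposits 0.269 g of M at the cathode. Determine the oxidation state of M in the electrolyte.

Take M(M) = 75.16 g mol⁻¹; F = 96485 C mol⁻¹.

Q = I·t = 0.5580 A × 1857.6 s = 1037 C, so n(e⁻) = 1037/96485 = 0.01074 mol.
n(M) deposited = 0.269 / 75.16 = 0.003579 mol.
Electrons per atom = n(e⁻)/n(M) = 0.01074 / 0.003579 = 3.00 ≈ 3, so the ion is M³⁺.

+3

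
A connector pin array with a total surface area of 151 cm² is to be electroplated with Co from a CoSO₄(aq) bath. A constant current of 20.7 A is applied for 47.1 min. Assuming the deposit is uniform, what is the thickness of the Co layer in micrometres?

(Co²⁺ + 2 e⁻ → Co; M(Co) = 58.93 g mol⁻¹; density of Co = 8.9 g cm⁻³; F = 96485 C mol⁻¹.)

133 μm

Q = I·t = 20.70 × 2826.0 = 58500 C; n(e⁻) = 0.6063 mol.
n(Co) = n(e⁻)/2 = 0.3031 mol, so m = 0.3031 × 58.93 = 17.86 g.
Volume = m/ρ = 17.86 / 8.9 = 2.007 cm³.
Thickness = V/A = 2.007 / 151 = 0.0133 cm = 133 μm.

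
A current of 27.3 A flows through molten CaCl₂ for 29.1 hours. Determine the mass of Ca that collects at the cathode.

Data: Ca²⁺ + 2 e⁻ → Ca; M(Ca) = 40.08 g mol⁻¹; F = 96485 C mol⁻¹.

Q = I·t = 27.30 A × 104760 s = 2860000 C.
n(e⁻) = Q/F = 2860000 / 96485 = 29.64 mol.
Ca²⁺ + 2 e⁻ → Ca, so n(Ca) = n(e⁻)/2 = 14.82 mol.
m = n·M = 14.82 × 40.08 = 594 g.

594 g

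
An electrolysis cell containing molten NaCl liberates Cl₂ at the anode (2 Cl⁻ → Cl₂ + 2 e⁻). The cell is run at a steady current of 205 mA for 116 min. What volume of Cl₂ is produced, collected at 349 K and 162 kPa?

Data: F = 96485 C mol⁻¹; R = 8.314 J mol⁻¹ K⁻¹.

Q = I·t = 0.2050 A × 6960.0 s = 1427 C.
n(e⁻) = Q/F = 1427 / 96485 = 0.01479 mol.
2 electrons are transferred per Cl₂ molecule, so n(Cl₂) = 0.01479 / 2 = 0.007394 mol.
V = nRT/P = (0.007394 × 8.314 × 349) / (162 × 10³ Pa) = 1.32 × 10⁻⁴ m³ = 0.132 L.

0.132 L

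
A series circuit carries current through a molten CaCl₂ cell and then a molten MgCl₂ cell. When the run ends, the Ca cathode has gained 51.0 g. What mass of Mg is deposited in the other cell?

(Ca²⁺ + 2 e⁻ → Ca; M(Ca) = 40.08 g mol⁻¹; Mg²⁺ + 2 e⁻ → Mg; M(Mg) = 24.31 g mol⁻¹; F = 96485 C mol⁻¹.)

n(Ca) = 51.0 / 40.08 = 1.272 mol.
Since Ca²⁺ + 2 e⁻ → Ca, n(e⁻) passed = 2 × 1.272 = 2.545 mol.
Cells in series carry the same charge, so the same 2.545 mol of electrons passes through cell 2.
Mg²⁺ + 2 e⁻ → Mg, so n(Mg) = 2.545 / 2 = 1.272 mol.
m(Mg) = 1.272 × 24.31 = 30.9 g.

30.9 g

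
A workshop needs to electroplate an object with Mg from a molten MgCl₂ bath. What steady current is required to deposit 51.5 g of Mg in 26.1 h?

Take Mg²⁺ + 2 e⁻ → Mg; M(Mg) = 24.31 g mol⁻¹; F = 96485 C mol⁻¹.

n(Mg) = 51.5 / 24.31 = 2.118 mol.
n(e⁻) = 2 × 2.118 = 4.237 mol.
Q = n(e⁻)·F = 4.237 × 96485 = 408800 C.
I = Q/t = 408800 / 93960 s = 4.35 A.

4.35 A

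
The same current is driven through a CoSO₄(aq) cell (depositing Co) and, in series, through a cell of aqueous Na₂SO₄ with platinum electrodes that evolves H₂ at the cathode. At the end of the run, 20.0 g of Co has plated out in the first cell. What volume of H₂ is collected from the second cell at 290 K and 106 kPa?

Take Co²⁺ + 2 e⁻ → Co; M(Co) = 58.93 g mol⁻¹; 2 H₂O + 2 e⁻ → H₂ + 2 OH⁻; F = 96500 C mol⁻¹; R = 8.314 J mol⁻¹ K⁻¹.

n(Co) = 20.0 / 58.93 = 0.3394 mol, so n(e⁻) = 2 × 0.3394 = 0.6788 mol.
The cells are in series, so the same 0.6788 mol of electrons passes through the second cell.
2 H₂O + 2 e⁻ → H₂ + 2 OH⁻ — 2 mol e⁻ per mol H₂, so n(H₂) = 0.6788/2 = 0.3394 mol.
V = nRT/P = (0.3394 × 8.314 × 290) / (106 × 10³) = 0.00772 m³ = 7.72 L.

7.72 L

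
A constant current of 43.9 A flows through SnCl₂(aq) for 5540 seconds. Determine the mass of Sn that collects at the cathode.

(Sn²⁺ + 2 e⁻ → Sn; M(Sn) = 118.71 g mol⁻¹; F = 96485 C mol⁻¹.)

Q = I·t = 43.90 A × 5540.0 s = 243200 C.
n(e⁻) = Q/F = 243200 / 96485 = 2.521 mol.
Sn²⁺ + 2 e⁻ → Sn, so n(Sn) = n(e⁻)/2 = 1.260 mol.
m = n·M = 1.260 × 118.71 = 150 g.

150 g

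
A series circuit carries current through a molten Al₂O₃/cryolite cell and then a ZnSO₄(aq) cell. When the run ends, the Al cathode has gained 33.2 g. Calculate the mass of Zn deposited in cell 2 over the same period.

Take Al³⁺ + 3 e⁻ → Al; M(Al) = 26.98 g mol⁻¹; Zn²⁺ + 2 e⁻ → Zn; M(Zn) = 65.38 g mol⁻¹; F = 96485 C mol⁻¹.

121 g

n(Al) = 33.2 / 26.98 = 1.231 mol.
Since Al³⁺ + 3 e⁻ → Al, n(e⁻) passed = 3 × 1.231 = 3.692 mol.
Cells in series carry the same charge, so the same 3.692 mol of electrons passes through cell 2.
Zn²⁺ + 2 e⁻ → Zn, so n(Zn) = 3.692 / 2 = 1.846 mol.
m(Zn) = 1.846 × 65.38 = 121 g.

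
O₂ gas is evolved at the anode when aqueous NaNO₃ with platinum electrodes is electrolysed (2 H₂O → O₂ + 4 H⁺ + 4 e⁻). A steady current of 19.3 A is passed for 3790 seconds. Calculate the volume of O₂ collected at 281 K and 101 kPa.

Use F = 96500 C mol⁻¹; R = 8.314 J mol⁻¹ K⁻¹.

4.38 L

Q = I·t = 19.30 A × 3790.0 s = 73150 C.
n(e⁻) = Q/F = 73150 / 96500 = 0.7580 mol.
4 electrons are transferred per O₂ molecule, so n(O₂) = 0.7580 / 4 = 0.1895 mol.
V = nRT/P = (0.1895 × 8.314 × 281) / (101 × 10³ Pa) = 0.00438 m³ = 4.38 L.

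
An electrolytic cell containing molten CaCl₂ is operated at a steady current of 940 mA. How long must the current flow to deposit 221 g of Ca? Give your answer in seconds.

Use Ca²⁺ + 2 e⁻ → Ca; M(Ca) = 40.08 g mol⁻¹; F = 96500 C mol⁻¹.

1.13 × 10⁶ s

n(Ca) = m/M = 221 / 40.08 = 5.514 mol.
Each Ca atom requires 2 electrons, so n(e⁻) = 2 × 5.514 = 11.03 mol.
Q = n(e⁻)·F = 11.03 × 96500 = 1064000 C.
t = Q/I = 1064000 / 0.9400 A = 1132000 s.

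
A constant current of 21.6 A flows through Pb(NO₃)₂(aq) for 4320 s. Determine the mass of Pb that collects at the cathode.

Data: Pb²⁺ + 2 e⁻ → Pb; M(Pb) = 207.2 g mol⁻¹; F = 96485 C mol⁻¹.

Q = I·t = 21.60 A × 4320.0 s = 93310 C.
n(e⁻) = Q/F = 93310 / 96485 = 0.9671 mol.
Pb²⁺ + 2 e⁻ → Pb, so n(Pb) = n(e⁻)/2 = 0.4836 mol.
m = n·M = 0.4836 × 207.2 = 100 g.

100 g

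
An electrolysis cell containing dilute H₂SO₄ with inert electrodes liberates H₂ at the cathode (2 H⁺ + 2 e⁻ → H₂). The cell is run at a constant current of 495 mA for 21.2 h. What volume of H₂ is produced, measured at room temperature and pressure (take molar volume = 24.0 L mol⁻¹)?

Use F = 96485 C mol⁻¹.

4.70 L

Q = I·t = 0.4950 A × 76320 s = 37780 C.
n(e⁻) = Q/F = 37780 / 96485 = 0.3915 mol.
2 electrons are transferred per H₂ molecule, so n(H₂) = 0.3915 / 2 = 0.1958 mol.
V = n × V_m = 0.1958 × 24.0 = 4.70 L.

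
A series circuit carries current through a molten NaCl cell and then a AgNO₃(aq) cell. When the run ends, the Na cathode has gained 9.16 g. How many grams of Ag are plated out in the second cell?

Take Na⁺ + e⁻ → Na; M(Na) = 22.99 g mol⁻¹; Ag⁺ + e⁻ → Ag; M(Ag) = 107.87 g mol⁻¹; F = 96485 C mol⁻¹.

n(Na) = 9.16 / 22.99 = 0.3984 mol.
Since Na⁺ + e⁻ → Na, n(e⁻) passed = 1 × 0.3984 = 0.3984 mol.
Cells in series carry the same charge, so the same 0.3984 mol of electrons passes through cell 2.
Ag⁺ + e⁻ → Ag, so n(Ag) = 0.3984 / 1 = 0.3984 mol.
m(Ag) = 0.3984 × 107.87 = 43.0 g.

43.0 g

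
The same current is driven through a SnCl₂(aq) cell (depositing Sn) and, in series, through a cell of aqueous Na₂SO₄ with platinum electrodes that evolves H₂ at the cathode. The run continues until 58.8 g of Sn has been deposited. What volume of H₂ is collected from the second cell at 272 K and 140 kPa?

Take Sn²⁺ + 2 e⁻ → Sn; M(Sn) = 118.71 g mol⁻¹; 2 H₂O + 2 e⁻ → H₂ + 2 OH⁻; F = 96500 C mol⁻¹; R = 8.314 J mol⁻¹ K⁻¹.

n(Sn) = 58.8 / 118.71 = 0.4953 mol, so n(e⁻) = 2 × 0.4953 = 0.9906 mol.
The cells are in series, so the same 0.9906 mol of electrons passes through the second cell.
2 H₂O + 2 e⁻ → H₂ + 2 OH⁻ — 2 mol e⁻ per mol H₂, so n(H₂) = 0.9906/2 = 0.4953 mol.
V = nRT/P = (0.4953 × 8.314 × 272) / (140 × 10³) = 0.00800 m³ = 8.00 L.

8.00 L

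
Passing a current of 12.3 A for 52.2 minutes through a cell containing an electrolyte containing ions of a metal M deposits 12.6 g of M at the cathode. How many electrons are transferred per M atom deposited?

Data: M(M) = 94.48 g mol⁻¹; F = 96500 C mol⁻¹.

Q = I·t = 12.30 A × 3132.0 s = 38520 C, so n(e⁻) = 38520/96500 = 0.3992 mol.
n(M) deposited = 12.6 / 94.48 = 0.1334 mol.
Electrons per atom = n(e⁻)/n(M) = 0.3992 / 0.1334 = 2.99 ≈ 3, so the ion is M³⁺.

3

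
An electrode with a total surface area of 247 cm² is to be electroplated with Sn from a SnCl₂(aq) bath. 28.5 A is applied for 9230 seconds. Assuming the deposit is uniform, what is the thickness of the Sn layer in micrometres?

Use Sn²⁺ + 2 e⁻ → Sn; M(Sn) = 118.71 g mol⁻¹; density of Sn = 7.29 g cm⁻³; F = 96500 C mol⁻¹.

Q = I·t = 28.50 × 9230.0 = 263100 C; n(e⁻) = 2.726 mol.
n(Sn) = n(e⁻)/2 = 1.363 mol, so m = 1.363 × 118.71 = 161.8 g.
Volume = m/ρ = 161.8 / 7.29 = 22.19 cm³.
Thickness = V/A = 22.19 / 247 = 0.0899 cm = 899 μm.

899 μm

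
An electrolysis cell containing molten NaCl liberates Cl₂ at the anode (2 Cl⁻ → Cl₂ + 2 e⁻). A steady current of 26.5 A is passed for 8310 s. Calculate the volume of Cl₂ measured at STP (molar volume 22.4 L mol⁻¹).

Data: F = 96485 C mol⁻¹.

Q = I·t = 26.50 A × 8310.0 s = 220200 C.
n(e⁻) = Q/F = 220200 / 96485 = 2.282 mol.
2 electrons are transferred per Cl₂ molecule, so n(Cl₂) = 2.282 / 2 = 1.141 mol.
V = n × V_m = 1.141 × 22.4 = 25.6 L.

25.6 L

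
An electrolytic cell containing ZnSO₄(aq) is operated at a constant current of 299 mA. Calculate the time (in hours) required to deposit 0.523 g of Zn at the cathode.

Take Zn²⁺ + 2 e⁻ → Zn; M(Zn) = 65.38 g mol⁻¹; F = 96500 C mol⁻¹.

1.43 h

n(Zn) = m/M = 0.523 / 65.38 = 0.007999 mol.
Each Zn atom requires 2 electrons, so n(e⁻) = 2 × 0.007999 = 0.01600 mol.
Q = n(e⁻)·F = 0.01600 × 96500 = 1544 C.
t = Q/I = 1544 / 0.2990 A = 5163 s = 1.43 h.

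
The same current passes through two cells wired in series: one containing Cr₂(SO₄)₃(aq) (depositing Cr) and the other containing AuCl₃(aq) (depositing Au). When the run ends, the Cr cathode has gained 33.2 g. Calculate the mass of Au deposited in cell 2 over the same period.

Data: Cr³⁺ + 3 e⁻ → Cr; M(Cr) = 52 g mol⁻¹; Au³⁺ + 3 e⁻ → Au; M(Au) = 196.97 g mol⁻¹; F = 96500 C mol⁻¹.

126 g

n(Cr) = 33.2 / 52 = 0.6385 mol.
Since Cr³⁺ + 3 e⁻ → Cr, n(e⁻) passed = 3 × 0.6385 = 1.915 mol.
Cells in series carry the same charge, so the same 1.915 mol of electrons passes through cell 2.
Au³⁺ + 3 e⁻ → Au, so n(Au) = 1.915 / 3 = 0.6385 mol.
m(Au) = 0.6385 × 196.97 = 126 g.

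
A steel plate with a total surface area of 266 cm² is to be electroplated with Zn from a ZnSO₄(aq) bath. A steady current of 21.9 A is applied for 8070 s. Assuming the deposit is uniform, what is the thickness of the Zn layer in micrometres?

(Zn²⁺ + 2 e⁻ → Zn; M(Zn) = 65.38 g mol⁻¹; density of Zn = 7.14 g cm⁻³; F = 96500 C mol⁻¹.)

315 μm

Q = I·t = 21.90 × 8070.0 = 176700 C; n(e⁻) = 1.831 mol.
n(Zn) = n(e⁻)/2 = 0.9157 mol, so m = 0.9157 × 65.38 = 59.87 g.
Volume = m/ρ = 59.87 / 7.14 = 8.385 cm³.
Thickness = V/A = 8.385 / 266 = 0.0315 cm = 315 μm.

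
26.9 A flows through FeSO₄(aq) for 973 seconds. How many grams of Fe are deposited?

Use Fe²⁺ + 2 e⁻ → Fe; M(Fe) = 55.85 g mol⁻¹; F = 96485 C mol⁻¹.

7.58 g

Q = I·t = 26.90 A × 973.00 s = 26170 C.
n(e⁻) = Q/F = 26170 / 96485 = 0.2713 mol.
Fe²⁺ + 2 e⁻ → Fe, so n(Fe) = n(e⁻)/2 = 0.1356 mol.
m = n·M = 0.1356 × 55.85 = 7.58 g.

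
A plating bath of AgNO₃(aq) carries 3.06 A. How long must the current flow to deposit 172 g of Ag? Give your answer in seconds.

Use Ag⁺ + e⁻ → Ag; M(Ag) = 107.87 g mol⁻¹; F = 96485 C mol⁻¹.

n(Ag) = m/M = 172 / 107.87 = 1.595 mol.
Each Ag atom requires 1 electron, so n(e⁻) = 1 × 1.595 = 1.595 mol.
Q = n(e⁻)·F = 1.595 × 96485 = 153800 C.
t = Q/I = 153800 / 3.060 A = 50280 s.

50300 s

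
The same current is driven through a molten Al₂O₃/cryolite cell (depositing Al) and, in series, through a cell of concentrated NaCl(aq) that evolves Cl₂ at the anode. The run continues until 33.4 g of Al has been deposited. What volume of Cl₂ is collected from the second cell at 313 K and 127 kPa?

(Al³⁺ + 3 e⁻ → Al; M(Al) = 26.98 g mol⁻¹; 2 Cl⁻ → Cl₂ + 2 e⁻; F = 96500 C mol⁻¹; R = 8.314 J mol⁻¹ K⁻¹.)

n(Al) = 33.4 / 26.98 = 1.238 mol, so n(e⁻) = 3 × 1.238 = 3.714 mol.
The cells are in series, so the same 3.714 mol of electrons passes through the second cell.
2 Cl⁻ → Cl₂ + 2 e⁻ — 2 mol e⁻ per mol Cl₂, so n(Cl₂) = 3.714/2 = 1.857 mol.
V = nRT/P = (1.857 × 8.314 × 313) / (127 × 10³) = 0.0380 m³ = 38.0 L.

38.0 L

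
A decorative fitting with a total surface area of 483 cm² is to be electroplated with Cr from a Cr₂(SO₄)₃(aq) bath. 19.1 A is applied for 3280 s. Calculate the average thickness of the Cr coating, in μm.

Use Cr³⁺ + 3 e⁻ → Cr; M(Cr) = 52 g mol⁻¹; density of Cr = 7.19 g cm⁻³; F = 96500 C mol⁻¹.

32.4 μm

Q = I·t = 19.10 × 3280.0 = 62650 C; n(e⁻) = 0.6492 mol.
n(Cr) = n(e⁻)/3 = 0.2164 mol, so m = 0.2164 × 52 = 11.25 g.
Volume = m/ρ = 11.25 / 7.19 = 1.565 cm³.
Thickness = V/A = 1.565 / 483 = 0.00324 cm = 32.4 μm.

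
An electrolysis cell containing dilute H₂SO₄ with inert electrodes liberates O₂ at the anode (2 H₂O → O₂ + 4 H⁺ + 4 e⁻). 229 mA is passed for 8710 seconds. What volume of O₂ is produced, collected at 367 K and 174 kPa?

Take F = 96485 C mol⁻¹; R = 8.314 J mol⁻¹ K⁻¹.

Q = I·t = 0.2290 A × 8710.0 s = 1995 C.
n(e⁻) = Q/F = 1995 / 96485 = 0.02067 mol.
4 electrons are transferred per O₂ molecule, so n(O₂) = 0.02067 / 4 = 0.005168 mol.
V = nRT/P = (0.005168 × 8.314 × 367) / (174 × 10³ Pa) = 9.06 × 10⁻⁵ m³ = 0.0906 L.

0.0906 L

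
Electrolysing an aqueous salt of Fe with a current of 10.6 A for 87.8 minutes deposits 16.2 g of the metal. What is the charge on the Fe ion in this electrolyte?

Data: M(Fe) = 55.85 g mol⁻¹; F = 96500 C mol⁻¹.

+2

Q = I·t = 10.60 A × 5268.0 s = 55840 C, so n(e⁻) = 55840/96500 = 0.5787 mol.
n(Fe) deposited = 16.2 / 55.85 = 0.2901 mol.
Electrons per atom = n(e⁻)/n(Fe) = 0.5787 / 0.2901 = 1.99 ≈ 2, so the ion is Fe²⁺.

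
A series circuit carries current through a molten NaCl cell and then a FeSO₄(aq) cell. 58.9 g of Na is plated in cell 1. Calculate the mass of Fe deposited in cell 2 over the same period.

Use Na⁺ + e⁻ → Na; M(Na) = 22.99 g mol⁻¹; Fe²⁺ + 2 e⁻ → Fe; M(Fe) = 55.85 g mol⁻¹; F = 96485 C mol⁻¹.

71.5 g

n(Na) = 58.9 / 22.99 = 2.562 mol.
Since Na⁺ + e⁻ → Na, n(e⁻) passed = 1 × 2.562 = 2.562 mol.
Cells in series carry the same charge, so the same 2.562 mol of electrons passes through cell 2.
Fe²⁺ + 2 e⁻ → Fe, so n(Fe) = 2.562 / 2 = 1.281 mol.
m(Fe) = 1.281 × 55.85 = 71.5 g.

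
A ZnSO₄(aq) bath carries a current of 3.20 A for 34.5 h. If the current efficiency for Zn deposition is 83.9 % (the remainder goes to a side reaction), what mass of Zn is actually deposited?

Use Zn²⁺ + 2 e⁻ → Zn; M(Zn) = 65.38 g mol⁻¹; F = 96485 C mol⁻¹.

113 g

Q = I·t = 3.200 × 124200 = 397400 C.
n(e⁻) = 397400/96485 = 4.119 mol; theoretically n(Zn) = 4.119/2 = 2.060 mol, m_theo = 134.7 g.
At 83.9 % efficiency, m_actual = 0.839 × 134.7 = 113 g.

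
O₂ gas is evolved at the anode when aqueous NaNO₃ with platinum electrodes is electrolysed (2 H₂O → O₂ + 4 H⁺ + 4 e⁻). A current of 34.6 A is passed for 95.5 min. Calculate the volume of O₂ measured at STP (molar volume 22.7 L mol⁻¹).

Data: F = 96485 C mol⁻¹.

11.7 L

Q = I·t = 34.60 A × 5730.0 s = 198300 C.
n(e⁻) = Q/F = 198300 / 96485 = 2.055 mol.
4 electrons are transferred per O₂ molecule, so n(O₂) = 2.055 / 4 = 0.5137 mol.
V = n × V_m = 0.5137 × 22.7 = 11.7 L.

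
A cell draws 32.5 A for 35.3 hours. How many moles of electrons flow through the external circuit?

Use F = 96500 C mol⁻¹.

Q = I·t = 32.50 A × 127080 s = 4130000 C.
n(e⁻) = Q/F = 4130000 / 96500 = 42.8 mol.

42.8 mol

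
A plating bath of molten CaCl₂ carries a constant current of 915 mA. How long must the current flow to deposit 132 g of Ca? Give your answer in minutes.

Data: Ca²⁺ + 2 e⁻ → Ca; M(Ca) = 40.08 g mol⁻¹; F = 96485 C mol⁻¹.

11600 min

n(Ca) = m/M = 132 / 40.08 = 3.293 mol.
Each Ca atom requires 2 electrons, so n(e⁻) = 2 × 3.293 = 6.587 mol.
Q = n(e⁻)·F = 6.587 × 96485 = 635500 C.
t = Q/I = 635500 / 0.9150 A = 694600 s = 11600 min.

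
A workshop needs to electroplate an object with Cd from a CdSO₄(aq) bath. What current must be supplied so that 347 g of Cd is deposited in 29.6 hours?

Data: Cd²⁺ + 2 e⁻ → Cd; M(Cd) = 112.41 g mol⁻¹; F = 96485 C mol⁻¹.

5.59 A

n(Cd) = 347 / 112.41 = 3.087 mol.
n(e⁻) = 2 × 3.087 = 6.174 mol.
Q = n(e⁻)·F = 6.174 × 96485 = 595700 C.
I = Q/t = 595700 / 106560 s = 5.59 A.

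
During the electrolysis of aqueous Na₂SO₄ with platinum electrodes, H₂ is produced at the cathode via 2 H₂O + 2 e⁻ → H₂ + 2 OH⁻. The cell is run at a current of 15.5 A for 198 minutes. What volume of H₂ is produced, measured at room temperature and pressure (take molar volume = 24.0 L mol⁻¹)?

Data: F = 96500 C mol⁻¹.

22.9 L

Q = I·t = 15.50 A × 11880 s = 184100 C.
n(e⁻) = Q/F = 184100 / 96500 = 1.908 mol.
2 electrons are transferred per H₂ molecule, so n(H₂) = 1.908 / 2 = 0.9541 mol.
V = n × V_m = 0.9541 × 24.0 = 22.9 L.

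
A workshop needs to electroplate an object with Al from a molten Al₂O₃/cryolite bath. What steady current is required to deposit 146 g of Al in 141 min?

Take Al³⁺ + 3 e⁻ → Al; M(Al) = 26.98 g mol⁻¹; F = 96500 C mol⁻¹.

n(Al) = 146 / 26.98 = 5.411 mol.
n(e⁻) = 3 × 5.411 = 16.23 mol.
Q = n(e⁻)·F = 16.23 × 96500 = 1567000 C.
I = Q/t = 1567000 / 8460.0 s = 185 A.

185 A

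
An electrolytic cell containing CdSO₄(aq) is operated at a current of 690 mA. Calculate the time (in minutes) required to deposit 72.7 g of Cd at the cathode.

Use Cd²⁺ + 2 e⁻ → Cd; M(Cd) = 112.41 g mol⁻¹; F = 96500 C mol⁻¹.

3010 min

n(Cd) = m/M = 72.7 / 112.41 = 0.6467 mol.
Each Cd atom requires 2 electrons, so n(e⁻) = 2 × 0.6467 = 1.293 mol.
Q = n(e⁻)·F = 1.293 × 96500 = 124800 C.
t = Q/I = 124800 / 0.6900 A = 180900 s = 3010 min.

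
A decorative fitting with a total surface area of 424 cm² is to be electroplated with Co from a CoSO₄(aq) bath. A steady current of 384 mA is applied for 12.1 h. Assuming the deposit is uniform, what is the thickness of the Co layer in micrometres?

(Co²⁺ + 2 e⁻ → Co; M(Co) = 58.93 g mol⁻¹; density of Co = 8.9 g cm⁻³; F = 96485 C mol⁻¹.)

Q = I·t = 0.3840 × 43560 = 16730 C; n(e⁻) = 0.1734 mol.
n(Co) = n(e⁻)/2 = 0.08668 mol, so m = 0.08668 × 58.93 = 5.108 g.
Volume = m/ρ = 5.108 / 8.9 = 0.5740 cm³.
Thickness = V/A = 0.5740 / 424 = 0.00135 cm = 13.5 μm.

13.5 μm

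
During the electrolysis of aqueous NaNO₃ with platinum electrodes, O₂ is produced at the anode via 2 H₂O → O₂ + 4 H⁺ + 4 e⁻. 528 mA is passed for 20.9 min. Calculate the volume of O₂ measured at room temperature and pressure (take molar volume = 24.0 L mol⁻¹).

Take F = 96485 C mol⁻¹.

Q = I·t = 0.5280 A × 1254.0 s = 662.1 C.
n(e⁻) = Q/F = 662.1 / 96485 = 0.006862 mol.
4 electrons are transferred per O₂ molecule, so n(O₂) = 0.006862 / 4 = 0.001716 mol.
V = n × V_m = 0.001716 × 24.0 = 0.0412 L.

0.0412 L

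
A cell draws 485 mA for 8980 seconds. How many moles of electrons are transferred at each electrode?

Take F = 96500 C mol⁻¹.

Q = I·t = 0.4850 A × 8980.0 s = 4355 C.
n(e⁻) = Q/F = 4355 / 96500 = 0.0451 mol.

0.0451 mol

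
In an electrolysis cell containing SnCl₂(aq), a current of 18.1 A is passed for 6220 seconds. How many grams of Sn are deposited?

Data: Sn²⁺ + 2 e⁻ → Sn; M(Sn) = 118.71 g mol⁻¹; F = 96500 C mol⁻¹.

Q = I·t = 18.10 A × 6220.0 s = 112600 C.
n(e⁻) = Q/F = 112600 / 96500 = 1.167 mol.
Sn²⁺ + 2 e⁻ → Sn, so n(Sn) = n(e⁻)/2 = 0.5833 mol.
m = n·M = 0.5833 × 118.71 = 69.2 g.

69.2 g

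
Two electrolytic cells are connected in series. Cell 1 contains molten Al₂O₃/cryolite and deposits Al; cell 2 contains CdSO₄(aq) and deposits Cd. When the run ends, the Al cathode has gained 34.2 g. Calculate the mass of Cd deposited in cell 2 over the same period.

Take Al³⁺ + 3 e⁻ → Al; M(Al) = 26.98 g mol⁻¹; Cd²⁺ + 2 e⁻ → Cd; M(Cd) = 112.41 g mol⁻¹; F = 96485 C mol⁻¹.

214 g

n(Al) = 34.2 / 26.98 = 1.268 mol.
Since Al³⁺ + 3 e⁻ → Al, n(e⁻) passed = 3 × 1.268 = 3.803 mol.
Cells in series carry the same charge, so the same 3.803 mol of electrons passes through cell 2.
Cd²⁺ + 2 e⁻ → Cd, so n(Cd) = 3.803 / 2 = 1.901 mol.
m(Cd) = 1.901 × 112.41 = 214 g.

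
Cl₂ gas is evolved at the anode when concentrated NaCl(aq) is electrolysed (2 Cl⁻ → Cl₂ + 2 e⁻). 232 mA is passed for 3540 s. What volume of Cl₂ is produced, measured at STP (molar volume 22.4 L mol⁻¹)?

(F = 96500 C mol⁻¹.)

0.0953 L

Q = I·t = 0.2320 A × 3540.0 s = 821.3 C.
n(e⁻) = Q/F = 821.3 / 96500 = 0.008511 mol.
2 electrons are transferred per Cl₂ molecule, so n(Cl₂) = 0.008511 / 2 = 0.004255 mol.
V = n × V_m = 0.004255 × 22.4 = 0.0953 L.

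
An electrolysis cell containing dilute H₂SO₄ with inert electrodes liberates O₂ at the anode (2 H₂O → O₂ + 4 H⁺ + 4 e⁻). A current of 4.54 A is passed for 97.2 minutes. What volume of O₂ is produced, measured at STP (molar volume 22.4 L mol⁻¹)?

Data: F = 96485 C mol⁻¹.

Q = I·t = 4.540 A × 5832.0 s = 26480 C.
n(e⁻) = Q/F = 26480 / 96485 = 0.2744 mol.
4 electrons are transferred per O₂ molecule, so n(O₂) = 0.2744 / 4 = 0.06860 mol.
V = n × V_m = 0.06860 × 22.4 = 1.54 L.

1.54 L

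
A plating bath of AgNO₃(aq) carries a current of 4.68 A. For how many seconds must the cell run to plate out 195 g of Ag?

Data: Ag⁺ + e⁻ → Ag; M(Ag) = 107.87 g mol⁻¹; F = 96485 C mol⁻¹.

37300 s

n(Ag) = m/M = 195 / 107.87 = 1.808 mol.
Each Ag atom requires 1 electron, so n(e⁻) = 1 × 1.808 = 1.808 mol.
Q = n(e⁻)·F = 1.808 × 96485 = 174400 C.
t = Q/I = 174400 / 4.680 A = 37270 s.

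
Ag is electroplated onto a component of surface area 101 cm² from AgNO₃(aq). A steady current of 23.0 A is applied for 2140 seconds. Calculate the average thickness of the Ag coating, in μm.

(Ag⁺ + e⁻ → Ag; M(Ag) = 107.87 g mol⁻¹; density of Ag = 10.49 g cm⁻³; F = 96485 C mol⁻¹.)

519 μm

Q = I·t = 23.00 × 2140.0 = 49220 C; n(e⁻) = 0.5101 mol.
n(Ag) = n(e⁻)/1 = 0.5101 mol, so m = 0.5101 × 107.87 = 55.03 g.
Volume = m/ρ = 55.03 / 10.49 = 5.246 cm³.
Thickness = V/A = 5.246 / 101 = 0.0519 cm = 519 μm.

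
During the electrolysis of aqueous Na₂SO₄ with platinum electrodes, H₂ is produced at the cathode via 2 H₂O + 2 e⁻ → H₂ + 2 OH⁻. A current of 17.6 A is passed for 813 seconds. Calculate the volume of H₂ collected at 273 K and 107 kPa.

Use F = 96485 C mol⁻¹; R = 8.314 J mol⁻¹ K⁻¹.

Q = I·t = 17.60 A × 813.00 s = 14310 C.
n(e⁻) = Q/F = 14310 / 96485 = 0.1483 mol.
2 electrons are transferred per H₂ molecule, so n(H₂) = 0.1483 / 2 = 0.07415 mol.
V = nRT/P = (0.07415 × 8.314 × 273) / (107 × 10³ Pa) = 0.00157 m³ = 1.57 L.

1.57 L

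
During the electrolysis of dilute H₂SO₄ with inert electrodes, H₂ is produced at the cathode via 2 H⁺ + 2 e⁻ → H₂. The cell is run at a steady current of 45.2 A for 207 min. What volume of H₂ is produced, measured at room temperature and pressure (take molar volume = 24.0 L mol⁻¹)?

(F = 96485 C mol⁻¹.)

69.8 L

Q = I·t = 45.20 A × 12420 s = 561400 C.
n(e⁻) = Q/F = 561400 / 96485 = 5.818 mol.
2 electrons are transferred per H₂ molecule, so n(H₂) = 5.818 / 2 = 2.909 mol.
V = n × V_m = 2.909 × 24.0 = 69.8 L.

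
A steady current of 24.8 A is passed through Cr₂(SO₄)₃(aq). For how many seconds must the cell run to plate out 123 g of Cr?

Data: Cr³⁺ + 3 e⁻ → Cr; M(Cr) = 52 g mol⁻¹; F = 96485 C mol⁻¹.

27600 s

n(Cr) = m/M = 123 / 52 = 2.365 mol.
Each Cr atom requires 3 electrons, so n(e⁻) = 3 × 2.365 = 7.096 mol.
Q = n(e⁻)·F = 7.096 × 96485 = 684700 C.
t = Q/I = 684700 / 24.80 A = 27610 s.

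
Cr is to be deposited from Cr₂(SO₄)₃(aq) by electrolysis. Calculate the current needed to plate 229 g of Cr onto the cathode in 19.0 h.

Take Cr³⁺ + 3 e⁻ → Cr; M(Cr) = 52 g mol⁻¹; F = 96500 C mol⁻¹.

n(Cr) = 229 / 52 = 4.404 mol.
n(e⁻) = 3 × 4.404 = 13.21 mol.
Q = n(e⁻)·F = 13.21 × 96500 = 1275000 C.
I = Q/t = 1275000 / 68400 s = 18.6 A.

18.6 A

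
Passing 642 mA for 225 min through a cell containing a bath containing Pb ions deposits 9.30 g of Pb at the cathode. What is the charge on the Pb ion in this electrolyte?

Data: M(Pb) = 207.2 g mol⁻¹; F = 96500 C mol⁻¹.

+2

Q = I·t = 0.6420 A × 13500 s = 8667 C, so n(e⁻) = 8667/96500 = 0.08981 mol.
n(Pb) deposited = 9.30 / 207.2 = 0.04488 mol.
Electrons per atom = n(e⁻)/n(Pb) = 0.08981 / 0.04488 = 2.00 ≈ 2, so the ion is Pb²⁺.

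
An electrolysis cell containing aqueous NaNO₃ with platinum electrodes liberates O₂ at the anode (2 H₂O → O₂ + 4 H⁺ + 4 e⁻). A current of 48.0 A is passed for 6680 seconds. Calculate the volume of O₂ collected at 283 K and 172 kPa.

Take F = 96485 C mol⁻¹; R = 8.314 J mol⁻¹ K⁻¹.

11.4 L

Q = I·t = 48.00 A × 6680.0 s = 320600 C.
n(e⁻) = Q/F = 320600 / 96485 = 3.323 mol.
4 electrons are transferred per O₂ molecule, so n(O₂) = 3.323 / 4 = 0.8308 mol.
V = nRT/P = (0.8308 × 8.314 × 283) / (172 × 10³ Pa) = 0.0114 m³ = 11.4 L.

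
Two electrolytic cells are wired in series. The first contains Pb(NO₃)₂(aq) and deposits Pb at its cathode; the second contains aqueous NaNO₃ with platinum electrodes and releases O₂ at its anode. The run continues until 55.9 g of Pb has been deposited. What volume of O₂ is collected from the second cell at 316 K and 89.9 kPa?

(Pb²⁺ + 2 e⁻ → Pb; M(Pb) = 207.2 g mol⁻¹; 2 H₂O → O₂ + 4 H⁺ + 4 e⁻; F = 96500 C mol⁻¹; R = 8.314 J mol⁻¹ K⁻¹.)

n(Pb) = 55.9 / 207.2 = 0.2698 mol, so n(e⁻) = 2 × 0.2698 = 0.5396 mol.
The cells are in series, so the same 0.5396 mol of electrons passes through the second cell.
2 H₂O → O₂ + 4 H⁺ + 4 e⁻ — 4 mol e⁻ per mol O₂, so n(O₂) = 0.5396/4 = 0.1349 mol.
V = nRT/P = (0.1349 × 8.314 × 316) / (89.9 × 10³) = 0.00394 m³ = 3.94 L.

3.94 L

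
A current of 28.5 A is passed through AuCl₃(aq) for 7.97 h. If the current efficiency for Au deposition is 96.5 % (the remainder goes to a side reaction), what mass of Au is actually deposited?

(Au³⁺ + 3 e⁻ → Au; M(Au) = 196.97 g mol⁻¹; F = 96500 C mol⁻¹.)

537 g

Q = I·t = 28.50 × 28692 = 817700 C.
n(e⁻) = 817700/96500 = 8.474 mol; theoretically n(Au) = 8.474/3 = 2.825 mol, m_theo = 556.4 g.
At 96.5 % efficiency, m_actual = 0.965 × 556.4 = 537 g.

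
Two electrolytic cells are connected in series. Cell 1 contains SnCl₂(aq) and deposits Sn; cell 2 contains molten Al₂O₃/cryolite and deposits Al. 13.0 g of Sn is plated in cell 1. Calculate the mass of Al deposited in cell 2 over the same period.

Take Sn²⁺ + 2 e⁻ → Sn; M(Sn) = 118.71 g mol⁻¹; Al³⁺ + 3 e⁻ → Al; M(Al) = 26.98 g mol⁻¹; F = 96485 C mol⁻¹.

1.97 g

n(Sn) = 13.0 / 118.71 = 0.1095 mol.
Since Sn²⁺ + 2 e⁻ → Sn, n(e⁻) passed = 2 × 0.1095 = 0.2190 mol.
Cells in series carry the same charge, so the same 0.2190 mol of electrons passes through cell 2.
Al³⁺ + 3 e⁻ → Al, so n(Al) = 0.2190 / 3 = 0.07301 mol.
m(Al) = 0.07301 × 26.98 = 1.97 g.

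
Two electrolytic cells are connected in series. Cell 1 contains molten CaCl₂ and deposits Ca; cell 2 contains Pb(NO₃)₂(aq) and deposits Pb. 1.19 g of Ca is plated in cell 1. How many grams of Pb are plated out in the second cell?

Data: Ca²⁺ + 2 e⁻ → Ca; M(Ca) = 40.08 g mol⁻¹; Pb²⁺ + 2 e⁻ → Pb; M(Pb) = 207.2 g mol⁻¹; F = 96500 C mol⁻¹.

n(Ca) = 1.19 / 40.08 = 0.02969 mol.
Since Ca²⁺ + 2 e⁻ → Ca, n(e⁻) passed = 2 × 0.02969 = 0.05938 mol.
Cells in series carry the same charge, so the same 0.05938 mol of electrons passes through cell 2.
Pb²⁺ + 2 e⁻ → Pb, so n(Pb) = 0.05938 / 2 = 0.02969 mol.
m(Pb) = 0.02969 × 207.2 = 6.15 g.

6.15 g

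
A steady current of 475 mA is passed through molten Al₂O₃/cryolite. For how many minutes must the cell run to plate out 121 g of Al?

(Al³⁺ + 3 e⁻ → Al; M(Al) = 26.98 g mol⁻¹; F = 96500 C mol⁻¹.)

45600 min

n(Al) = m/M = 121 / 26.98 = 4.485 mol.
Each Al atom requires 3 electrons, so n(e⁻) = 3 × 4.485 = 13.45 mol.
Q = n(e⁻)·F = 13.45 × 96500 = 1298000 C.
t = Q/I = 1298000 / 0.4750 A = 2733000 s = 45600 min.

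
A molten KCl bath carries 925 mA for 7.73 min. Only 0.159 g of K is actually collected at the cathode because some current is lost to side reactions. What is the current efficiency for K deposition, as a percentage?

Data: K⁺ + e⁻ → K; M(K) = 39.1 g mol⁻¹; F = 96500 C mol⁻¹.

91.5 %

Q = I·t = 0.9250 × 463.80 = 429.0 C; n(e⁻) = 429.0/96500 = 0.004446 mol.
Theoretical n(K) = n(e⁻)/1 = 0.004446 mol, i.e. m_theo = 0.004446 × 39.1 = 0.1738 g.
Efficiency = m_actual / m_theo = 0.159 / 0.1738 = 91.5 %.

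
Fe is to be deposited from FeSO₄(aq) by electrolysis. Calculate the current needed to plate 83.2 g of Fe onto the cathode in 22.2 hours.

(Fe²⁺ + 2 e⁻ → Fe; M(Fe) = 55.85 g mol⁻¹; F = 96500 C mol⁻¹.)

3.60 A

n(Fe) = 83.2 / 55.85 = 1.490 mol.
n(e⁻) = 2 × 1.490 = 2.979 mol.
Q = n(e⁻)·F = 2.979 × 96500 = 287500 C.
I = Q/t = 287500 / 79920 s = 3.60 A.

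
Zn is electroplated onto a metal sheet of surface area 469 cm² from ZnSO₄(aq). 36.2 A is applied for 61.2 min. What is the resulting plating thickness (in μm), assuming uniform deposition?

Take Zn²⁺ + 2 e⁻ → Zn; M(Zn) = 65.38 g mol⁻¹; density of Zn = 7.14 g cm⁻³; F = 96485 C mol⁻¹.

Q = I·t = 36.20 × 3672.0 = 132900 C; n(e⁻) = 1.378 mol.
n(Zn) = n(e⁻)/2 = 0.6888 mol, so m = 0.6888 × 65.38 = 45.04 g.
Volume = m/ρ = 45.04 / 7.14 = 6.308 cm³.
Thickness = V/A = 6.308 / 469 = 0.0134 cm = 134 μm.

134 μm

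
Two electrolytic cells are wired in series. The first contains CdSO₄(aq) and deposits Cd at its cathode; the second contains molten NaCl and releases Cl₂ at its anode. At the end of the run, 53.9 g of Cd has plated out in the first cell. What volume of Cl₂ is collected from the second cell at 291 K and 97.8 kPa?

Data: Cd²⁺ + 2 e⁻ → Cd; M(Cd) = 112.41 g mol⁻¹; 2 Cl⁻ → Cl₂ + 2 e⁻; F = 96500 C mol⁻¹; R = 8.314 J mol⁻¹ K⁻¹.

11.9 L

n(Cd) = 53.9 / 112.41 = 0.4795 mol, so n(e⁻) = 2 × 0.4795 = 0.9590 mol.
The cells are in series, so the same 0.9590 mol of electrons passes through the second cell.
2 Cl⁻ → Cl₂ + 2 e⁻ — 2 mol e⁻ per mol Cl₂, so n(Cl₂) = 0.9590/2 = 0.4795 mol.
V = nRT/P = (0.4795 × 8.314 × 291) / (97.8 × 10³) = 0.0119 m³ = 11.9 L.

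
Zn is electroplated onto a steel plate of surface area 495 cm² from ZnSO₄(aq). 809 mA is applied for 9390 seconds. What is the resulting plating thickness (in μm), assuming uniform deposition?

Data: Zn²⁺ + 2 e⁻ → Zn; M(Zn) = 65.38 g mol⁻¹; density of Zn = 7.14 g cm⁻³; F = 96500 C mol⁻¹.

Q = I·t = 0.8090 × 9390.0 = 7597 C; n(e⁻) = 0.07872 mol.
n(Zn) = n(e⁻)/2 = 0.03936 mol, so m = 0.03936 × 65.38 = 2.573 g.
Volume = m/ρ = 2.573 / 7.14 = 0.3604 cm³.
Thickness = V/A = 0.3604 / 495 = 7.28 × 10⁻⁴ cm = 7.28 μm.

7.28 μm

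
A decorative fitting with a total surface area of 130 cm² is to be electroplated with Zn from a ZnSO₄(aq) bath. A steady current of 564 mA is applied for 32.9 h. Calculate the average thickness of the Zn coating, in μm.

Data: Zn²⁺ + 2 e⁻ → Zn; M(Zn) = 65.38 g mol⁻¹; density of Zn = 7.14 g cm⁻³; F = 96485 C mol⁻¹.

244 μm

Q = I·t = 0.5640 × 118440 = 66800 C; n(e⁻) = 0.6923 mol.
n(Zn) = n(e⁻)/2 = 0.3462 mol, so m = 0.3462 × 65.38 = 22.63 g.
Volume = m/ρ = 22.63 / 7.14 = 3.170 cm³.
Thickness = V/A = 3.170 / 130 = 0.0244 cm = 244 μm.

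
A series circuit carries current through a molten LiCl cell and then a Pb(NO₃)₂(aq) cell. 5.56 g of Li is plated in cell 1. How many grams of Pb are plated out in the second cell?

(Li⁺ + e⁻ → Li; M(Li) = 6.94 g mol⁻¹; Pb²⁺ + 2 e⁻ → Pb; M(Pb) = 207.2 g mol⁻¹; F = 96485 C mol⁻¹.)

n(Li) = 5.56 / 6.94 = 0.8012 mol.
Since Li⁺ + e⁻ → Li, n(e⁻) passed = 1 × 0.8012 = 0.8012 mol.
Cells in series carry the same charge, so the same 0.8012 mol of electrons passes through cell 2.
Pb²⁺ + 2 e⁻ → Pb, so n(Pb) = 0.8012 / 2 = 0.4006 mol.
m(Pb) = 0.4006 × 207.2 = 83.0 g.

83.0 g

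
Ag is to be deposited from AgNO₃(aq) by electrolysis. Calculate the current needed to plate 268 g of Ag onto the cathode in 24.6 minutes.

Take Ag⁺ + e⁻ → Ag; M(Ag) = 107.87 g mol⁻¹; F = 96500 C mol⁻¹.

n(Ag) = 268 / 107.87 = 2.484 mol.
n(e⁻) = 1 × 2.484 = 2.484 mol.
Q = n(e⁻)·F = 2.484 × 96500 = 239800 C.
I = Q/t = 239800 / 1476.0 s = 162 A.

162 A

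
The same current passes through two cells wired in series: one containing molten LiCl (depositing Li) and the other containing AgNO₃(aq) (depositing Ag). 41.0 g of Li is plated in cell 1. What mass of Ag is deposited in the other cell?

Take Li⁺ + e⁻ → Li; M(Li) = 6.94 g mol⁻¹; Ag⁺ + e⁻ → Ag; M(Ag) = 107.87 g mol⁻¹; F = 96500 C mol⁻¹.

637 g

n(Li) = 41.0 / 6.94 = 5.908 mol.
Since Li⁺ + e⁻ → Li, n(e⁻) passed = 1 × 5.908 = 5.908 mol.
Cells in series carry the same charge, so the same 5.908 mol of electrons passes through cell 2.
Ag⁺ + e⁻ → Ag, so n(Ag) = 5.908 / 1 = 5.908 mol.
m(Ag) = 5.908 × 107.87 = 637 g.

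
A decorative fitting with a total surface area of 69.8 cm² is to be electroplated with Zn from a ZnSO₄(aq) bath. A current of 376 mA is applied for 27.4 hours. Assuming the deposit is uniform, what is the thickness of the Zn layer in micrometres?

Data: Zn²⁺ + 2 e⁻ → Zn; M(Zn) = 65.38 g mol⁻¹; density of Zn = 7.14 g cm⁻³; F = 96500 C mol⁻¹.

Q = I·t = 0.3760 × 98640 = 37090 C; n(e⁻) = 0.3843 mol.
n(Zn) = n(e⁻)/2 = 0.1922 mol, so m = 0.1922 × 65.38 = 12.56 g.
Volume = m/ρ = 12.56 / 7.14 = 1.760 cm³.
Thickness = V/A = 1.760 / 69.8 = 0.0252 cm = 252 μm.

252 μm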